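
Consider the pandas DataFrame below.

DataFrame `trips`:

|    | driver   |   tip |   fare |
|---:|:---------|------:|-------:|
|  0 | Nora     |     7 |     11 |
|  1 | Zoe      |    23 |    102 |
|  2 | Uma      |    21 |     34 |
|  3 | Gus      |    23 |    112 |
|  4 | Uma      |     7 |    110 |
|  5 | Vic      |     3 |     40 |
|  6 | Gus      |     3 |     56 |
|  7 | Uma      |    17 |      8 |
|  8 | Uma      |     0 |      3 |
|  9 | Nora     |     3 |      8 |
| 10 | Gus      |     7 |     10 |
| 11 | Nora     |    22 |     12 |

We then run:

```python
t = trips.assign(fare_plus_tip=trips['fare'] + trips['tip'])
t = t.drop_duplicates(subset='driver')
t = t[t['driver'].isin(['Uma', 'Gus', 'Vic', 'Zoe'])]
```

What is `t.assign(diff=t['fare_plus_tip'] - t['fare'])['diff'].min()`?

3

add column fare_plus_tip = trips['fare'] + trips['tip']:
   driver  tip  fare  fare_plus_tip
0    Nora    7    11             18
1     Zoe   23   102            125
2     Uma   21    34             55
3     Gus   23   112            135
4     Uma    7   110            117
5     Vic    3    40             43
6     Gus    3    56             59
7     Uma   17     8             25
8     Uma    0     3              3
9    Nora    3     8             11
10    Gus    7    10             17
11   Nora   22    12             34
drop duplicate driver (keep=first):
  driver  tip  fare  fare_plus_tip
0   Nora    7    11             18
1    Zoe   23   102            125
2    Uma   21    34             55
3    Gus   23   112            135
5    Vic    3    40             43
filter rows where driver in ['Uma', 'Gus', 'Vic', 'Zoe']:
  driver  tip  fare  fare_plus_tip
1    Zoe   23   102            125
2    Uma   21    34             55
3    Gus   23   112            135
5    Vic    3    40             43
add column diff = t['fare_plus_tip'] - t['fare']:
  driver  tip  fare  fare_plus_tip  diff
1    Zoe   23   102            125    23
2    Uma   21    34             55    21
3    Gus   23   112            135    23
5    Vic    3    40             43     3
Then the min of column 'diff': 3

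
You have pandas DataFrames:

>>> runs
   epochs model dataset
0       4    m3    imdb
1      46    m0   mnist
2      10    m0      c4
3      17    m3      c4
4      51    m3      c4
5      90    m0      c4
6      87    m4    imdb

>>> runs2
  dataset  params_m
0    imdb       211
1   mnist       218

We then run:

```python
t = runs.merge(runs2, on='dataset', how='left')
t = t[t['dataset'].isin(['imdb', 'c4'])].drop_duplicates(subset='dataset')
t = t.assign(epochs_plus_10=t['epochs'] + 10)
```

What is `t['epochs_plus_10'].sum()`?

34

merge on 'dataset' (how='left') → 7 rows:
   epochs model dataset  params_m
0       4    m3    imdb     211.0
1      46    m0   mnist     218.0
2      10    m0      c4       NaN
3      17    m3      c4       NaN
4      51    m3      c4       NaN
5      90    m0      c4       NaN
6      87    m4    imdb     211.0
filter rows where dataset in ['imdb', 'c4']:
   epochs model dataset  params_m
0       4    m3    imdb     211.0
2      10    m0      c4       NaN
3      17    m3      c4       NaN
4      51    m3      c4       NaN
5      90    m0      c4       NaN
6      87    m4    imdb     211.0
drop duplicate dataset (keep=first):
   epochs model dataset  params_m
0       4    m3    imdb     211.0
2      10    m0      c4       NaN
add column epochs_plus_10 = t['epochs'] + 10:
   epochs model dataset  params_m  epochs_plus_10
0       4    m3    imdb     211.0              14
2      10    m0      c4       NaN              20
Hence 34.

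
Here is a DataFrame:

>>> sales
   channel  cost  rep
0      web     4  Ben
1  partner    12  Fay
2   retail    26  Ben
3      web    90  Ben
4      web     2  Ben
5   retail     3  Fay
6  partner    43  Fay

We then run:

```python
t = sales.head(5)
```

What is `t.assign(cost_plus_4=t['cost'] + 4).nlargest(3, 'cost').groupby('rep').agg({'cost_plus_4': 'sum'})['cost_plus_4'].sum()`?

take first 5 rows:
   channel  cost  rep
0      web     4  Ben
1  partner    12  Fay
2   retail    26  Ben
3      web    90  Ben
4      web     2  Ben
add column cost_plus_4 = t['cost'] + 4:
   channel  cost  rep  cost_plus_4
0      web     4  Ben            8
1  partner    12  Fay           16
2   retail    26  Ben           30
3      web    90  Ben           94
4      web     2  Ben            6
take 3 rows with largest cost:
   channel  cost  rep  cost_plus_4
3      web    90  Ben           94
2   retail    26  Ben           30
1  partner    12  Fay           16
group by rep, sum of cost_plus_4:
     cost_plus_4
rep             
Ben          124
Fay           16
Reading off the sum of column 'cost_plus_4', we get 140.

140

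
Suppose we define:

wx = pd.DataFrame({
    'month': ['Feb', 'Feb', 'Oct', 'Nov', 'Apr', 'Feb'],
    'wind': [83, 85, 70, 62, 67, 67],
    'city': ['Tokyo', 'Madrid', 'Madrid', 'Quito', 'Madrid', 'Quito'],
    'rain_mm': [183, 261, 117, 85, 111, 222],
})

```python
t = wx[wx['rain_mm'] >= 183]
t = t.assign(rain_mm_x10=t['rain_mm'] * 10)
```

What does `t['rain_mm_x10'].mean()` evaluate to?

2220.0

filter rows where rain_mm >= 183:
  month  wind    city  rain_mm
0   Feb    83   Tokyo      183
1   Feb    85  Madrid      261
5   Feb    67   Quito      222
add column rain_mm_x10 = t['rain_mm'] * 10:
  month  wind    city  rain_mm  rain_mm_x10
0   Feb    83   Tokyo      183         1830
1   Feb    85  Madrid      261         2610
5   Feb    67   Quito      222         2220
So mean() = 2220.0.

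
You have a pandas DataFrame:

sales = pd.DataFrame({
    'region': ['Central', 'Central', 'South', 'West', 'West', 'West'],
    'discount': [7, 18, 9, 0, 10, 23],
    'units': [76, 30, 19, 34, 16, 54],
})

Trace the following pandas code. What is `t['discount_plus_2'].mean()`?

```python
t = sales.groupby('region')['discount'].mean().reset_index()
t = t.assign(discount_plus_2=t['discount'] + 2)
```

group by region, mean of discount:
region
Central    12.5
South       9.0
West       11.0
Name: discount, dtype: float64
reset_index():
    region  discount
0  Central      12.5
1    South       9.0
2     West      11.0
add column discount_plus_2 = t['discount'] + 2:
    region  discount  discount_plus_2
0  Central      12.5             14.5
1    South       9.0             11.0
2     West      11.0             13.0
Hence 12.8333333333.

12.8333333333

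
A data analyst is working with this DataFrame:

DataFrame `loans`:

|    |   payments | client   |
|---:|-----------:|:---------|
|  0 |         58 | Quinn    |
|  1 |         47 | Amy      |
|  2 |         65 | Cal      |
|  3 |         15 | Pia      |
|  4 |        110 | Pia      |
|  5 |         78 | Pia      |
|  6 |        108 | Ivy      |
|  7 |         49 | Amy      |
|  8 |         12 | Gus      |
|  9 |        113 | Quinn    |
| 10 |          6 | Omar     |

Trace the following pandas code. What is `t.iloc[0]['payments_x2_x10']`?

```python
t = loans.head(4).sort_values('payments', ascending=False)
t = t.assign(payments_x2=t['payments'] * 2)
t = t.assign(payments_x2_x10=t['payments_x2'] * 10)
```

take first 4 rows:
   payments client
0        58  Quinn
1        47    Amy
2        65    Cal
3        15    Pia
sort by payments descending:
   payments client
2        65    Cal
0        58  Quinn
1        47    Amy
3        15    Pia
add column payments_x2 = t['payments'] * 2:
   payments client  payments_x2
2        65    Cal          130
0        58  Quinn          116
1        47    Amy           94
3        15    Pia           30
add column payments_x2_x10 = t['payments_x2'] * 10:
   payments client  payments_x2  payments_x2_x10
2        65    Cal          130             1300
0        58  Quinn          116             1160
1        47    Amy           94              940
3        15    Pia           30              300

1300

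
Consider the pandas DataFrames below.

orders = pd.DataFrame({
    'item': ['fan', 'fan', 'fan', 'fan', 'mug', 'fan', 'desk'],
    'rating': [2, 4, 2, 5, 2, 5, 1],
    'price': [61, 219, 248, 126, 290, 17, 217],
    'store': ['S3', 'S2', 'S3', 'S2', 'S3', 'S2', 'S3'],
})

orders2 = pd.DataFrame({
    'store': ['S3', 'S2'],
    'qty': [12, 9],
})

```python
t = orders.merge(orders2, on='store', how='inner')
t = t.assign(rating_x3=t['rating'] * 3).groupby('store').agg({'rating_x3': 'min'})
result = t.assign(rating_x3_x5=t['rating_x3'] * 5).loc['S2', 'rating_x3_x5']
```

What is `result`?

merge on 'store' (how='inner') → 7 rows:
   item  rating  price store  qty
0   fan       2     61    S3   12
1   fan       4    219    S2    9
2   fan       2    248    S3   12
3   fan       5    126    S2    9
4   mug       2    290    S3   12
5   fan       5     17    S2    9
6  desk       1    217    S3   12
add column rating_x3 = t['rating'] * 3:
   item  rating  price store  qty  rating_x3
0   fan       2     61    S3   12          6
1   fan       4    219    S2    9         12
2   fan       2    248    S3   12          6
3   fan       5    126    S2    9         15
4   mug       2    290    S3   12          6
5   fan       5     17    S2    9         15
6  desk       1    217    S3   12          3
group by store, min of rating_x3:
       rating_x3
store           
S2            12
S3             3
add column rating_x3_x5 = t['rating_x3'] * 5:
       rating_x3  rating_x3_x5
store                         
S2            12            60
S3             3            15
Then the value at row 'S2', column 'rating_x3_x5': 60

60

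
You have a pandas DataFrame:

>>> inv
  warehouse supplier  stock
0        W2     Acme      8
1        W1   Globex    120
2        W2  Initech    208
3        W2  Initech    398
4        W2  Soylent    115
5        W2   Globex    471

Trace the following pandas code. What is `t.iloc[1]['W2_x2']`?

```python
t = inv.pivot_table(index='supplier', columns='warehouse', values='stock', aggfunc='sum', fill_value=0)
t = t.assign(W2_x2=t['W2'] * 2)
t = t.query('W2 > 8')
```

1212

pivot: rows=supplier, cols=warehouse, sum(stock):
warehouse   W1   W2
supplier           
Acme         0    8
Globex     120  471
Initech      0  606
Soylent      0  115
add column W2_x2 = t['W2'] * 2:
warehouse   W1   W2  W2_x2
supplier                  
Acme         0    8     16
Globex     120  471    942
Initech      0  606   1212
Soylent      0  115    230
filter rows where W2 > 8:
warehouse   W1   W2  W2_x2
supplier                  
Globex     120  471    942
Initech      0  606   1212
Soylent      0  115    230
Then the value at position 1, column 'W2_x2': 1212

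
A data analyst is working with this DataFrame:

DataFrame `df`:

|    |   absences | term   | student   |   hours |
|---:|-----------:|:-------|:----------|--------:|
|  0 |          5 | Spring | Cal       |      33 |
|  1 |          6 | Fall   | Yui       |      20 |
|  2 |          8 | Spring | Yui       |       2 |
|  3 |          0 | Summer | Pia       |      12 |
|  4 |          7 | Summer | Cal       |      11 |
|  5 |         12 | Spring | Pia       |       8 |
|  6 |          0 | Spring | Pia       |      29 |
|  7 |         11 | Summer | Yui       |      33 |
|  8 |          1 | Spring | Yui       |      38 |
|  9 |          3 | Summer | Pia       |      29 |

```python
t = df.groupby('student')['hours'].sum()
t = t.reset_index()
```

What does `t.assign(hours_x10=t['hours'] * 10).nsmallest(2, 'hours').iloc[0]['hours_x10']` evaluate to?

440

group by student, sum of hours:
student
Cal    44
Pia    78
Yui    93
Name: hours, dtype: int64
reset_index():
  student  hours
0     Cal     44
1     Pia     78
2     Yui     93
add column hours_x10 = t['hours'] * 10:
  student  hours  hours_x10
0     Cal     44        440
1     Pia     78        780
2     Yui     93        930
take 2 rows with smallest hours:
  student  hours  hours_x10
0     Cal     44        440
1     Pia     78        780
value at position 0, column 'hours_x10' → 440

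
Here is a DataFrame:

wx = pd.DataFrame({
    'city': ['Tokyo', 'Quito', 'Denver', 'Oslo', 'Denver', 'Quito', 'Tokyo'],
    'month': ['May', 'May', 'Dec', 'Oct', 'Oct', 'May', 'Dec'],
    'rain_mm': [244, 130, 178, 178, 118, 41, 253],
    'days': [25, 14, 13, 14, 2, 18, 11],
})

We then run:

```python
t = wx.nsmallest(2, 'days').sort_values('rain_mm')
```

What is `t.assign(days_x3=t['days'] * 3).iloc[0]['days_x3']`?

take 2 rows with smallest days:
     city month  rain_mm  days
4  Denver   Oct      118     2
6   Tokyo   Dec      253    11
sort by rain_mm:
     city month  rain_mm  days
4  Denver   Oct      118     2
6   Tokyo   Dec      253    11
add column days_x3 = t['days'] * 3:
     city month  rain_mm  days  days_x3
4  Denver   Oct      118     2        6
6   Tokyo   Dec      253    11       33
Finally, value at position 0, column 'days_x3' = 6.

6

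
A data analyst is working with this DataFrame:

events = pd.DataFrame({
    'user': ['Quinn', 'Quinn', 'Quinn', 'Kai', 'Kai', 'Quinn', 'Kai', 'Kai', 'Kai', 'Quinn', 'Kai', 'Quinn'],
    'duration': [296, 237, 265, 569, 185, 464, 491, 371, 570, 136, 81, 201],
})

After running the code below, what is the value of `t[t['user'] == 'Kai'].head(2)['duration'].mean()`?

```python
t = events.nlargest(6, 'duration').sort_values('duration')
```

take 6 rows with largest duration:
    user  duration
8    Kai       570
3    Kai       569
6    Kai       491
5  Quinn       464
7    Kai       371
0  Quinn       296
sort by duration:
    user  duration
0  Quinn       296
7    Kai       371
5  Quinn       464
6    Kai       491
3    Kai       569
8    Kai       570
filter rows where user == 'Kai':
  user  duration
7  Kai       371
6  Kai       491
3  Kai       569
8  Kai       570
take first 2 rows:
  user  duration
7  Kai       371
6  Kai       491

431.0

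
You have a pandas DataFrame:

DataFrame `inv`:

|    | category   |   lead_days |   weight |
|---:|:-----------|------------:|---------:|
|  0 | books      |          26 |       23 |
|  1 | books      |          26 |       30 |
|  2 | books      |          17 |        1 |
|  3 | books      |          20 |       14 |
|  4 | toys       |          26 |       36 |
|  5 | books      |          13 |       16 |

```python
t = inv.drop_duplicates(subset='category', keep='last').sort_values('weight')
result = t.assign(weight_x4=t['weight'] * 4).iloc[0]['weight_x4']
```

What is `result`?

drop duplicate category (keep=last):
  category  lead_days  weight
4     toys         26      36
5    books         13      16
sort by weight:
  category  lead_days  weight
5    books         13      16
4     toys         26      36
add column weight_x4 = t['weight'] * 4:
  category  lead_days  weight  weight_x4
5    books         13      16         64
4     toys         26      36        144
value at position 0, column 'weight_x4' → 64

64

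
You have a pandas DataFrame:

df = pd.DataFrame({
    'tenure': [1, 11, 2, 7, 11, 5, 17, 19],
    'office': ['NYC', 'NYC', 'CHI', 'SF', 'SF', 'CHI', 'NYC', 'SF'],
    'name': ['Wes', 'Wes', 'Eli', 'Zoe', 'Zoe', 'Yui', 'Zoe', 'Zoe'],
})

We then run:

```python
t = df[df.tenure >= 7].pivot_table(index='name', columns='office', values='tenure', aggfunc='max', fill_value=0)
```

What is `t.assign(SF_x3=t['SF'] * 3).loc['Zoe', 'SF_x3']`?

57

filter rows where tenure >= 7:
   tenure office name
1      11    NYC  Wes
3       7     SF  Zoe
4      11     SF  Zoe
6      17    NYC  Zoe
7      19     SF  Zoe
pivot: rows=name, cols=office, max(tenure):
office  NYC  SF
name           
Wes      11   0
Zoe      17  19
add column SF_x3 = t['SF'] * 3:
office  NYC  SF  SF_x3
name                  
Wes      11   0      0
Zoe      17  19     57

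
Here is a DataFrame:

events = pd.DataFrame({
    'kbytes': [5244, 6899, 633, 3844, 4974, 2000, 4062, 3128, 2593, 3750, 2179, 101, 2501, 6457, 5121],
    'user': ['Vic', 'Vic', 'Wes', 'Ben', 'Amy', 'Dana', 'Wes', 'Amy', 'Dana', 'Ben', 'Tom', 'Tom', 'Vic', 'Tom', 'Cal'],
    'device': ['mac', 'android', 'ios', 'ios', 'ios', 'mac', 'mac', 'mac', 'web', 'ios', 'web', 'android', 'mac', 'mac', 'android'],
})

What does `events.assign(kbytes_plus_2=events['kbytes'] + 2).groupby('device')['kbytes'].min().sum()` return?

add column kbytes_plus_2 = events['kbytes'] + 2:
    kbytes  user   device  kbytes_plus_2
0     5244   Vic      mac           5246
1     6899   Vic  android           6901
2      633   Wes      ios            635
3     3844   Ben      ios           3846
4     4974   Amy      ios           4976
5     2000  Dana      mac           2002
6     4062   Wes      mac           4064
7     3128   Amy      mac           3130
8     2593  Dana      web           2595
9     3750   Ben      ios           3752
10    2179   Tom      web           2181
11     101   Tom  android            103
12    2501   Vic      mac           2503
13    6457   Tom      mac           6459
14    5121   Cal  android           5123
group by device, min of kbytes:
device
android     101
ios         633
mac        2000
web        2179
Name: kbytes, dtype: int64
Finally, sum of the resulting series = 4913.

4913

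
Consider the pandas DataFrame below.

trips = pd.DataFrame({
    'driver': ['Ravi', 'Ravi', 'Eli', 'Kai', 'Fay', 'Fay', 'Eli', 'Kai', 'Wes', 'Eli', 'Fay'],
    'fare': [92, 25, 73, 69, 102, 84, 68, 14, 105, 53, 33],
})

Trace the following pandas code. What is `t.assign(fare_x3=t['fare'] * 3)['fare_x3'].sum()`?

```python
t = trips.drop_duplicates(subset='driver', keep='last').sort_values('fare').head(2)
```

117

drop duplicate driver (keep=last):
   driver  fare
1    Ravi    25
7     Kai    14
8     Wes   105
9     Eli    53
10    Fay    33
sort by fare:
   driver  fare
7     Kai    14
1    Ravi    25
10    Fay    33
9     Eli    53
8     Wes   105
take first 2 rows:
  driver  fare
7    Kai    14
1   Ravi    25
add column fare_x3 = t['fare'] * 3:
  driver  fare  fare_x3
7    Kai    14       42
1   Ravi    25       75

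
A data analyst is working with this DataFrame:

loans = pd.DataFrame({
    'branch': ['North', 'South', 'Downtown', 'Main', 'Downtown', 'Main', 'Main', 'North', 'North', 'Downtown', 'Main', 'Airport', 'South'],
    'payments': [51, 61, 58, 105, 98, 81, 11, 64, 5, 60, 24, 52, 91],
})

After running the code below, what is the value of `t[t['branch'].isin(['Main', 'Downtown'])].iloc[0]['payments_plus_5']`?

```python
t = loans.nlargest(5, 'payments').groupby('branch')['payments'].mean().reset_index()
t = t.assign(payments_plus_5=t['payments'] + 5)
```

take 5 rows with largest payments:
      branch  payments
3       Main       105
4   Downtown        98
12     South        91
5       Main        81
7      North        64
group by branch, mean of payments:
branch
Downtown    98.0
Main        93.0
North       64.0
South       91.0
Name: payments, dtype: float64
reset_index():
     branch  payments
0  Downtown      98.0
1      Main      93.0
2     North      64.0
3     South      91.0
add column payments_plus_5 = t['payments'] + 5:
     branch  payments  payments_plus_5
0  Downtown      98.0            103.0
1      Main      93.0             98.0
2     North      64.0             69.0
3     South      91.0             96.0
filter rows where branch in ['Main', 'Downtown']:
     branch  payments  payments_plus_5
0  Downtown      98.0            103.0
1      Main      93.0             98.0
Reading off the value at position 0, column 'payments_plus_5', we get 103.0.

103.0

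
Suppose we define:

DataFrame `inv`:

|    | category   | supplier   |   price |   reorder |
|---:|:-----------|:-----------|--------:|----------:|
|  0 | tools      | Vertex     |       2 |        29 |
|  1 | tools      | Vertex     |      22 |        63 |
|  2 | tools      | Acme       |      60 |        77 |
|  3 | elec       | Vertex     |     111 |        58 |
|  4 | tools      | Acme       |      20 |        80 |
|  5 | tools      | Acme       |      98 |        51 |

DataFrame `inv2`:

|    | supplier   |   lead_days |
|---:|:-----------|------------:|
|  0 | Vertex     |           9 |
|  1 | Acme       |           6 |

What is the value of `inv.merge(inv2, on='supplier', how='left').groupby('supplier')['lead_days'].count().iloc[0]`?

merge on 'supplier' (how='left') → 6 rows:
  category supplier  price  reorder  lead_days
0    tools   Vertex      2       29          9
1    tools   Vertex     22       63          9
2    tools     Acme     60       77          6
3     elec   Vertex    111       58          9
4    tools     Acme     20       80          6
5    tools     Acme     98       51          6
group by supplier, count of lead_days:
supplier
Acme      3
Vertex    3
Name: lead_days, dtype: int64
Taking the value at position 0 gives 3.

3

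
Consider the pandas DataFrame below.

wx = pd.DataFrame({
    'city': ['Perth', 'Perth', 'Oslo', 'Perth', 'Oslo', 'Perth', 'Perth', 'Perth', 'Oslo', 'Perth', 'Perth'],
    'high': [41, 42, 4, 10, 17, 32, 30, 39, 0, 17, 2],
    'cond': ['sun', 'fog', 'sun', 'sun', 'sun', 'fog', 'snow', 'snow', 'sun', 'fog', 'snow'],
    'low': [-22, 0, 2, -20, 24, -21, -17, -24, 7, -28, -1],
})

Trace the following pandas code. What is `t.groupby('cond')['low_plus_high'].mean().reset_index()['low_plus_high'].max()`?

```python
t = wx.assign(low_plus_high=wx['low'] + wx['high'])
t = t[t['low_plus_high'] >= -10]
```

26.5

add column low_plus_high = wx['low'] + wx['high']:
     city  high  cond  low  low_plus_high
0   Perth    41   sun  -22             19
1   Perth    42   fog    0             42
2    Oslo     4   sun    2              6
3   Perth    10   sun  -20            -10
4    Oslo    17   sun   24             41
5   Perth    32   fog  -21             11
6   Perth    30  snow  -17             13
7   Perth    39  snow  -24             15
8    Oslo     0   sun    7              7
9   Perth    17   fog  -28            -11
10  Perth     2  snow   -1              1
filter rows where low_plus_high >= -10:
     city  high  cond  low  low_plus_high
0   Perth    41   sun  -22             19
1   Perth    42   fog    0             42
2    Oslo     4   sun    2              6
3   Perth    10   sun  -20            -10
4    Oslo    17   sun   24             41
5   Perth    32   fog  -21             11
6   Perth    30  snow  -17             13
7   Perth    39  snow  -24             15
8    Oslo     0   sun    7              7
10  Perth     2  snow   -1              1
group by cond, mean of low_plus_high:
cond
fog     26.500000
snow     9.666667
sun     12.600000
Name: low_plus_high, dtype: float64
reset_index():
   cond  low_plus_high
0   fog      26.500000
1  snow       9.666667
2   sun      12.600000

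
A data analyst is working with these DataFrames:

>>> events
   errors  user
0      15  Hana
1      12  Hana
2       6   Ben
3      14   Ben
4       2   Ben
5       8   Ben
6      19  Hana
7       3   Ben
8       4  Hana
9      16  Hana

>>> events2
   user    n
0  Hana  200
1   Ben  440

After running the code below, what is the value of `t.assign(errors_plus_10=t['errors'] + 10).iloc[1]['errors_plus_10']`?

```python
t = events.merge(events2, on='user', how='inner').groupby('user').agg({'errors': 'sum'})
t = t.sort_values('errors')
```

76

merge on 'user' (how='inner') → 10 rows:
   errors  user    n
0      15  Hana  200
1      12  Hana  200
2       6   Ben  440
3      14   Ben  440
4       2   Ben  440
5       8   Ben  440
6      19  Hana  200
7       3   Ben  440
8       4  Hana  200
9      16  Hana  200
group by user, sum of errors:
      errors
user        
Ben       33
Hana      66
sort by errors:
      errors
user        
Ben       33
Hana      66
add column errors_plus_10 = t['errors'] + 10:
      errors  errors_plus_10
user                        
Ben       33              43
Hana      66              76
Reading off the value at position 1, column 'errors_plus_10', we get 76.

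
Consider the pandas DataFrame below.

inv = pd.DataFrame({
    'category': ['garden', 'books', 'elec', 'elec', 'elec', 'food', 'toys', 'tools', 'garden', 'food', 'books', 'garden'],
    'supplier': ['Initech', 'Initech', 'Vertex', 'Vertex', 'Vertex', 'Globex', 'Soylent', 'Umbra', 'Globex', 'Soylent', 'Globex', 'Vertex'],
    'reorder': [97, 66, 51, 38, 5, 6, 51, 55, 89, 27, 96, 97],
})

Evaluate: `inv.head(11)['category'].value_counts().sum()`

11

take first 11 rows:
   category supplier  reorder
0    garden  Initech       97
1     books  Initech       66
2      elec   Vertex       51
3      elec   Vertex       38
4      elec   Vertex        5
5      food   Globex        6
6      toys  Soylent       51
7     tools    Umbra       55
8    garden   Globex       89
9      food  Soylent       27
10    books   Globex       96
value_counts of category:
category
elec      3
garden    2
books     2
food      2
toys      1
tools     1
Name: count, dtype: int64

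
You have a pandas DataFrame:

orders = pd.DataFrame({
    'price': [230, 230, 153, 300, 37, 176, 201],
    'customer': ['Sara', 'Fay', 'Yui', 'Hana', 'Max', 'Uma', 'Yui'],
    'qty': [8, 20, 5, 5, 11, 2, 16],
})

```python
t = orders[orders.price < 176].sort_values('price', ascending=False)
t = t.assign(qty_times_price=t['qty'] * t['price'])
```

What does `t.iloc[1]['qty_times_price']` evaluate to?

filter rows where price < 176:
   price customer  qty
2    153      Yui    5
4     37      Max   11
sort by price descending:
   price customer  qty
2    153      Yui    5
4     37      Max   11
add column qty_times_price = t['qty'] * t['price']:
   price customer  qty  qty_times_price
2    153      Yui    5              765
4     37      Max   11              407
value at position 1, column 'qty_times_price' → 407

407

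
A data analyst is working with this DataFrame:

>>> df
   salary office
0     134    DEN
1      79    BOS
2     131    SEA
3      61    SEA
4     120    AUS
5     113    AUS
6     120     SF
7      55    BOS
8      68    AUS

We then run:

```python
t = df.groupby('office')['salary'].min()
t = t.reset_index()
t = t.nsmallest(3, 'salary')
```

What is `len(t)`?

3

group by office, min of salary:
office
AUS     68
BOS     55
DEN    134
SEA     61
SF     120
Name: salary, dtype: int64
reset_index():
  office  salary
0    AUS      68
1    BOS      55
2    DEN     134
3    SEA      61
4     SF     120
take 3 rows with smallest salary:
  office  salary
1    BOS      55
3    SEA      61
0    AUS      68
The number of rows is 3.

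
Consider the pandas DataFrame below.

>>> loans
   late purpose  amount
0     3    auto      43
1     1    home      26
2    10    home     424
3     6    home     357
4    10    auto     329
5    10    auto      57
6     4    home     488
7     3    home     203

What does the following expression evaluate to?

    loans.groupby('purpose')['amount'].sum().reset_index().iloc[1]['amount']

group by purpose, sum of amount:
purpose
auto     429
home    1498
Name: amount, dtype: int64
reset_index():
  purpose  amount
0    auto     429
1    home    1498
Hence 1498.

1498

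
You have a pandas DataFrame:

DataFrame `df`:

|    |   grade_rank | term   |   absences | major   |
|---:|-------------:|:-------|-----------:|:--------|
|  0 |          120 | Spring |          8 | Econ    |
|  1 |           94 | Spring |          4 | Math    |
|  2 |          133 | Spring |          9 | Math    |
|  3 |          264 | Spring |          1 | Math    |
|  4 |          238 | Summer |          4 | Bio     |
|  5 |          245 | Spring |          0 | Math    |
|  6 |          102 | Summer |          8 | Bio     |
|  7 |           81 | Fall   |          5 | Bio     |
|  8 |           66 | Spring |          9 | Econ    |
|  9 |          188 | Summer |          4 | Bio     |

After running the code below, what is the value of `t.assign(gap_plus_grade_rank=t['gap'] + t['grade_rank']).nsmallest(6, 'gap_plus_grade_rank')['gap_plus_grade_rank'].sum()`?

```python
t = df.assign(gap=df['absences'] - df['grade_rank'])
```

18

add column gap = df['absences'] - df['grade_rank']:
   grade_rank    term  absences major  gap
0         120  Spring         8  Econ -112
1          94  Spring         4  Math  -90
2         133  Spring         9  Math -124
3         264  Spring         1  Math -263
4         238  Summer         4   Bio -234
5         245  Spring         0  Math -245
6         102  Summer         8   Bio  -94
7          81    Fall         5   Bio  -76
8          66  Spring         9  Econ  -57
9         188  Summer         4   Bio -184
add column gap_plus_grade_rank = t['gap'] + t['grade_rank']:
   grade_rank    term  absences major  gap  gap_plus_grade_rank
0         120  Spring         8  Econ -112                    8
1          94  Spring         4  Math  -90                    4
2         133  Spring         9  Math -124                    9
3         264  Spring         1  Math -263                    1
4         238  Summer         4   Bio -234                    4
5         245  Spring         0  Math -245                    0
6         102  Summer         8   Bio  -94                    8
7          81    Fall         5   Bio  -76                    5
8          66  Spring         9  Econ  -57                    9
9         188  Summer         4   Bio -184                    4
take 6 rows with smallest gap_plus_grade_rank:
   grade_rank    term  absences major  gap  gap_plus_grade_rank
5         245  Spring         0  Math -245                    0
3         264  Spring         1  Math -263                    1
1          94  Spring         4  Math  -90                    4
4         238  Summer         4   Bio -234                    4
9         188  Summer         4   Bio -184                    4
7          81    Fall         5   Bio  -76                    5
So sum() = 18.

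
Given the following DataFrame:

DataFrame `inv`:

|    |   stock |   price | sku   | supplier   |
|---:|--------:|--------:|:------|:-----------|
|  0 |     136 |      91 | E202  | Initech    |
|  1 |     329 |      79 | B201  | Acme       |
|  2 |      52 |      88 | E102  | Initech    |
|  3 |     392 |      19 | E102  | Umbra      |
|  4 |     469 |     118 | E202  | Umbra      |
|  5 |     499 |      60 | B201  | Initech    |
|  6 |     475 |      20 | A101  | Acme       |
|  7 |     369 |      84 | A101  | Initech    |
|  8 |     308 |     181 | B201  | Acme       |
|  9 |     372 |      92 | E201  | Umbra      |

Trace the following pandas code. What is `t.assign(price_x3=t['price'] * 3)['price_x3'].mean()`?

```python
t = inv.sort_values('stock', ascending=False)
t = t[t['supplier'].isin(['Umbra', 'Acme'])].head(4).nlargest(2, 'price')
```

sort by stock descending:
   stock  price   sku supplier
5    499     60  B201  Initech
6    475     20  A101     Acme
4    469    118  E202    Umbra
3    392     19  E102    Umbra
9    372     92  E201    Umbra
7    369     84  A101  Initech
1    329     79  B201     Acme
8    308    181  B201     Acme
0    136     91  E202  Initech
2     52     88  E102  Initech
filter rows where supplier in ['Umbra', 'Acme']:
   stock  price   sku supplier
6    475     20  A101     Acme
4    469    118  E202    Umbra
3    392     19  E102    Umbra
9    372     92  E201    Umbra
1    329     79  B201     Acme
8    308    181  B201     Acme
take first 4 rows:
   stock  price   sku supplier
6    475     20  A101     Acme
4    469    118  E202    Umbra
3    392     19  E102    Umbra
9    372     92  E201    Umbra
take 2 rows with largest price:
   stock  price   sku supplier
4    469    118  E202    Umbra
9    372     92  E201    Umbra
add column price_x3 = t['price'] * 3:
   stock  price   sku supplier  price_x3
4    469    118  E202    Umbra       354
9    372     92  E201    Umbra       276
Taking the mean of column 'price_x3' gives 315.0.

315.0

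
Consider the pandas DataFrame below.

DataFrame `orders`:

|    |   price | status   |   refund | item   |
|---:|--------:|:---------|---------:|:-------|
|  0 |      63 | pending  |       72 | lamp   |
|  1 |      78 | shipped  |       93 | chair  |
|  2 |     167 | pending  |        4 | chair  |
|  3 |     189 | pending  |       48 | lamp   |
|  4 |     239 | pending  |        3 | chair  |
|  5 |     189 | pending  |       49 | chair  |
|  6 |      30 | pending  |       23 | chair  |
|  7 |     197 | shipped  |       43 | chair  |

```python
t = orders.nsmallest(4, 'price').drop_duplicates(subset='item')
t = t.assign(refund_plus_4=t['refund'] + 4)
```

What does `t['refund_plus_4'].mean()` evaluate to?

51.5

take 4 rows with smallest price:
   price   status  refund   item
6     30  pending      23  chair
0     63  pending      72   lamp
1     78  shipped      93  chair
2    167  pending       4  chair
drop duplicate item (keep=first):
   price   status  refund   item
6     30  pending      23  chair
0     63  pending      72   lamp
add column refund_plus_4 = t['refund'] + 4:
   price   status  refund   item  refund_plus_4
6     30  pending      23  chair             27
0     63  pending      72   lamp             76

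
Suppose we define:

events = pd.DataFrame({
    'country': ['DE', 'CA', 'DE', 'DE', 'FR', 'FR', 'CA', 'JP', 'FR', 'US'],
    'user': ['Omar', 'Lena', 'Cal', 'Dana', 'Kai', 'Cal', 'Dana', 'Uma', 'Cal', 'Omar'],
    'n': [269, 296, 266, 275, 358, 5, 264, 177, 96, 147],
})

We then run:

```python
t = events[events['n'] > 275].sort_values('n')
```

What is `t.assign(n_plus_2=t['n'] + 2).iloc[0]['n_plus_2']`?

filter rows where n > 275:
  country  user    n
1      CA  Lena  296
4      FR   Kai  358
sort by n:
  country  user    n
1      CA  Lena  296
4      FR   Kai  358
add column n_plus_2 = t['n'] + 2:
  country  user    n  n_plus_2
1      CA  Lena  296       298
4      FR   Kai  358       360

298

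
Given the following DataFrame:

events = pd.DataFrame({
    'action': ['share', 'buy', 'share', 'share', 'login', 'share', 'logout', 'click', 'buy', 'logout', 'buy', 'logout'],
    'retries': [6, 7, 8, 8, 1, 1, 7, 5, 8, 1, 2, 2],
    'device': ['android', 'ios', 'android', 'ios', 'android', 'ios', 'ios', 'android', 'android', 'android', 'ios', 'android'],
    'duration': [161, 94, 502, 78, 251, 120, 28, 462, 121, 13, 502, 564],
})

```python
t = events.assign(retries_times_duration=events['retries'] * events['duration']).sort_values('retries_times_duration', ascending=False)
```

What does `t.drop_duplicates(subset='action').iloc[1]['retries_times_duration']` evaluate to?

add column retries_times_duration = events['retries'] * events['duration']:
    action  retries   device  duration  retries_times_duration
0    share        6  android       161                     966
1      buy        7      ios        94                     658
2    share        8  android       502                    4016
3    share        8      ios        78                     624
4    login        1  android       251                     251
5    share        1      ios       120                     120
6   logout        7      ios        28                     196
7    click        5  android       462                    2310
8      buy        8  android       121                     968
9   logout        1  android        13                      13
10     buy        2      ios       502                    1004
11  logout        2  android       564                    1128
sort by retries_times_duration descending:
    action  retries   device  duration  retries_times_duration
2    share        8  android       502                    4016
7    click        5  android       462                    2310
11  logout        2  android       564                    1128
10     buy        2      ios       502                    1004
8      buy        8  android       121                     968
0    share        6  android       161                     966
1      buy        7      ios        94                     658
3    share        8      ios        78                     624
4    login        1  android       251                     251
6   logout        7      ios        28                     196
5    share        1      ios       120                     120
9   logout        1  android        13                      13
drop duplicate action (keep=first):
    action  retries   device  duration  retries_times_duration
2    share        8  android       502                    4016
7    click        5  android       462                    2310
11  logout        2  android       564                    1128
10     buy        2      ios       502                    1004
4    login        1  android       251                     251

2310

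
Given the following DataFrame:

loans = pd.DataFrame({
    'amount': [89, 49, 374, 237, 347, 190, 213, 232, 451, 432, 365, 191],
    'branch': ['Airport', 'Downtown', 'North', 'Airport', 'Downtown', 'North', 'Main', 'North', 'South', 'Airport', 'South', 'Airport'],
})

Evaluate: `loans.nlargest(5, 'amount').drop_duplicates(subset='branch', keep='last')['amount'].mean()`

379.5

take 5 rows with largest amount:
    amount    branch
8      451     South
9      432   Airport
2      374     North
10     365     South
4      347  Downtown
drop duplicate branch (keep=last):
    amount    branch
9      432   Airport
2      374     North
10     365     South
4      347  Downtown
mean of column 'amount' → 379.5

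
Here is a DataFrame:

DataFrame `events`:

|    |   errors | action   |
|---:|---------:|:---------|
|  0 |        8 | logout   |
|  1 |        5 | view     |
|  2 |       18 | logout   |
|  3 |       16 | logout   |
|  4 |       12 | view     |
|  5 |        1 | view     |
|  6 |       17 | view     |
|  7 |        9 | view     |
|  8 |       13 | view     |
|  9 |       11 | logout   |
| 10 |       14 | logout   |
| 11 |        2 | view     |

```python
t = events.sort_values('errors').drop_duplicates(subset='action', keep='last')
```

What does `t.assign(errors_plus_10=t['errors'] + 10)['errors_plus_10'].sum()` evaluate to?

55

sort by errors:
    errors  action
5        1    view
11       2    view
1        5    view
0        8  logout
7        9    view
9       11  logout
4       12    view
8       13    view
10      14  logout
3       16  logout
6       17    view
2       18  logout
drop duplicate action (keep=last):
   errors  action
6      17    view
2      18  logout
add column errors_plus_10 = t['errors'] + 10:
   errors  action  errors_plus_10
6      17    view              27
2      18  logout              28
The sum of column 'errors_plus_10' is 55.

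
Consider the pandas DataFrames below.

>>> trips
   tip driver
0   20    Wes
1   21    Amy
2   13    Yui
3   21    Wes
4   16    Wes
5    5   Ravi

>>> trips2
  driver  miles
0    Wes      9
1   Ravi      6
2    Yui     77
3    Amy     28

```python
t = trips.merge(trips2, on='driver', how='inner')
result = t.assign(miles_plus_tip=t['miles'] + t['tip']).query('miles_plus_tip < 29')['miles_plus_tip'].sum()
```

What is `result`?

merge on 'driver' (how='inner') → 6 rows:
   tip driver  miles
0   20    Wes      9
1   21    Amy     28
2   13    Yui     77
3   21    Wes      9
4   16    Wes      9
5    5   Ravi      6
add column miles_plus_tip = t['miles'] + t['tip']:
   tip driver  miles  miles_plus_tip
0   20    Wes      9              29
1   21    Amy     28              49
2   13    Yui     77              90
3   21    Wes      9              30
4   16    Wes      9              25
5    5   Ravi      6              11
filter rows where miles_plus_tip < 29:
   tip driver  miles  miles_plus_tip
4   16    Wes      9              25
5    5   Ravi      6              11
The sum of column 'miles_plus_tip' is 36.

36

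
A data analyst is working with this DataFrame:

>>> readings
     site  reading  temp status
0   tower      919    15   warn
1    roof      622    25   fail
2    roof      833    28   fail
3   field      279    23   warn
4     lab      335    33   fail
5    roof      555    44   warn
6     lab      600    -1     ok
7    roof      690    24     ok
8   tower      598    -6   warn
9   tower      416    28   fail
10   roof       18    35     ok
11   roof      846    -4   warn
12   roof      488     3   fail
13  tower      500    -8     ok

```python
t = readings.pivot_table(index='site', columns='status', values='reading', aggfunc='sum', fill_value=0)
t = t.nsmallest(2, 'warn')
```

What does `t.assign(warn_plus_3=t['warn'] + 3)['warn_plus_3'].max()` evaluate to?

pivot: rows=site, cols=status, sum(reading):
status  fail   ok  warn
site                   
field      0    0   279
lab      335  600     0
roof    1943  708  1401
tower    416  500  1517
take 2 rows with smallest warn:
status  fail   ok  warn
site                   
lab      335  600     0
field      0    0   279
add column warn_plus_3 = t['warn'] + 3:
status  fail   ok  warn  warn_plus_3
site                                
lab      335  600     0            3
field      0    0   279          282

282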